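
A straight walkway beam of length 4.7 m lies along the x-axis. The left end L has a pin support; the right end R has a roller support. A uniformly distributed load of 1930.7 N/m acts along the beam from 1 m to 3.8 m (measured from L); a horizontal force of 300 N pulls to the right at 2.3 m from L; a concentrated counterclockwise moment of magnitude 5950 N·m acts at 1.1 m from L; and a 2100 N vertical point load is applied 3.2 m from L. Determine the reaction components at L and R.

L_x = -300.0 N, L_y = 4582 N, R_y = 2924 N

Resultant of the distributed load: 1930.7 × 2.8 = 5405.96 N at 2.4 m from L.
Taking moments about L: R_y·4.7 − (1930.7·2.8)·2.4 + 5950 − 2100·3.2 = 0 → R_y = 13744.304/4.7 = 2924.32 ≈ 2924 N.
ΣF_y = 0: L_y + 2924.32 − 1930.7·2.8 − 2100 = 0 → L_y = 4582 N.
ΣF_x = 0: L_x + 300 = 0 → L_x = -300.0 N.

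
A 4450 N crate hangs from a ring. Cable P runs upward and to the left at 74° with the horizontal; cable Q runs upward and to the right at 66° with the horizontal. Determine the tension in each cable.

ΣF_x = 0: −T_P·cos74° + T_Q·cos66° = 0 → T_Q = 0.67768·T_P.
ΣF_y = 0: T_P·sin74° + T_Q·sin66° = 4450.
Substitute: T_P·(0.961262 + 0.67768·0.913545) = 4450 → T_P = 2815.83 ≈ 2816 N.
Then T_Q = 0.67768 × 2815.83 = 1908 N.

T_P = 2816 N, T_Q = 1908 N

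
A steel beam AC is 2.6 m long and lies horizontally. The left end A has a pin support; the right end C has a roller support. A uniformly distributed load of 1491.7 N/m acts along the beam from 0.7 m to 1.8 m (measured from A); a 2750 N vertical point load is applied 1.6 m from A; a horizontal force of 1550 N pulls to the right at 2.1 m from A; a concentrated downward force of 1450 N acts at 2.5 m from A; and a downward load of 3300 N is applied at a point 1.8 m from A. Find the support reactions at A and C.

Resultant of the distributed load: 1491.7 × 1.1 = 1640.87 N at 1.25 m from A.
Taking moments about A: C_y·2.6 − (1491.7·1.1)·1.25 − 2750·1.6 − 1450·2.5 − 3300·1.8 = 0 → C_y = 16016.0875/2.6 = 6160.03 ≈ 6160 N.
ΣF_y = 0: A_y + 6160.03 − 1491.7·1.1 − 2750 − 1450 − 3300 = 0 → A_y = 2981 N.
ΣF_x = 0: A_x + 1550 = 0 → A_x = -1550 N.

A_x = -1550 N, A_y = 2981 N, C_y = 6160 N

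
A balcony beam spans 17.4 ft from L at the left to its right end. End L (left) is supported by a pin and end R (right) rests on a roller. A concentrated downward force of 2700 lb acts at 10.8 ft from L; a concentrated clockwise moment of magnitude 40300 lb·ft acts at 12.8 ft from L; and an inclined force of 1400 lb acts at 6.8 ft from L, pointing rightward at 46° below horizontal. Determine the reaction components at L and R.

Taking moments about L: R_y·17.4 − 2700·10.8 − 40300 − 1400·sin46°·6.8 = 0 → R_y = 76308.1/17.4 = 4385.52 ≈ 4386 lb.
ΣF_y = 0: L_y + 4385.52 − 2700 − 1400·sin46° = 0 → L_y = -678.4 lb.
ΣF_x = 0: L_x + 1400·cos46° = 0 → L_x = -972.5 lb.

L_x = -972.5 lb, L_y = -678.4 lb, R_y = 4386 lb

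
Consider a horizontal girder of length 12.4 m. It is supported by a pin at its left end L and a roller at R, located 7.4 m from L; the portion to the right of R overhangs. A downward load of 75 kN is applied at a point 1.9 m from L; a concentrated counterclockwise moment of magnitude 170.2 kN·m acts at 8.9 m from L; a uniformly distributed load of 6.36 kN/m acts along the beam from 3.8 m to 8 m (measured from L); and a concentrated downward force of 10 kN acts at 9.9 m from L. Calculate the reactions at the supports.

L_x = 0, L_y = 80.78 kN, R_y = 30.93 kN

Resultant of the distributed load: 6.36 × 4.2 = 26.712 kN at 5.9 m from L.
Taking moments about L: R_y·7.4 − 75·1.9 + 170.2 − (6.36·4.2)·5.9 − 10·9.9 = 0 → R_y = 228.9008/7.4 = 30.9325 ≈ 30.93 kN.
ΣF_y = 0: L_y + 30.9325 − 75 − 6.36·4.2 − 10 = 0 → L_y = 80.78 kN.
ΣF_x = 0: no horizontal applied forces, so L_x = 0.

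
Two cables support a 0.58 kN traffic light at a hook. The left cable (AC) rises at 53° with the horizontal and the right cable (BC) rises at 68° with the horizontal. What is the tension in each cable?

ΣF_x = 0: −T_AC·cos53° + T_BC·cos68° = 0 → T_BC = 1.60653·T_AC.
ΣF_y = 0: T_AC·sin53° + T_BC·sin68° = 0.58.
Substitute: T_AC·(0.798636 + 1.60653·0.927184) = 0.58 → T_AC = 0.253476 ≈ 0.2535 kN.
Then T_BC = 1.60653 × 0.253476 = 0.4072 kN.

T_AC = 0.2535 kN, T_BC = 0.4072 kN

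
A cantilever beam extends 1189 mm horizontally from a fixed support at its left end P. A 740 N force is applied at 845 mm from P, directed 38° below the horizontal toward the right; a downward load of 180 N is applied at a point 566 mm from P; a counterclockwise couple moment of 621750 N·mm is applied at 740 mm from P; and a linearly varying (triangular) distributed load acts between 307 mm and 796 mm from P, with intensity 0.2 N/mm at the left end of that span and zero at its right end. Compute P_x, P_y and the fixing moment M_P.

P_x = -583.1 N, P_y = 684.5 N, M_P = -111900 N·mm

Resultant of the triangular load: ½ × 0.2 × 489 = 48.9 N, acting at 470 mm from P (one-third of the span from the peak).
ΣF_x = 0: P_x + 740·cos38° = 0 → P_x = -583.1 N.
ΣF_y = 0: P_y − 740·sin38° − 180 − ½·0.2·489 = 0 → P_y = 684.5 N.
ΣM about P: M_P − 740·sin38°·845 − 180·566 + 621750 − (½·0.2·489)·470 = 0 → M_P = -111900 N·mm.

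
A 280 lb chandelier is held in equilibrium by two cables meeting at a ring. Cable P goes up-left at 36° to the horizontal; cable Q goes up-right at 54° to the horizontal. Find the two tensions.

ΣF_x = 0: −T_P·cos36° + T_Q·cos54° = 0 → T_Q = 1.37638·T_P.
ΣF_y = 0: T_P·sin36° + T_Q·sin54° = 280.
Substitute: T_P·(0.587785 + 1.37638·0.809017) = 280 → T_P = 164.58 ≈ 164.6 lb.
Then T_Q = 1.37638 × 164.58 = 226.5 lb.

T_P = 164.6 lb, T_Q = 226.5 lb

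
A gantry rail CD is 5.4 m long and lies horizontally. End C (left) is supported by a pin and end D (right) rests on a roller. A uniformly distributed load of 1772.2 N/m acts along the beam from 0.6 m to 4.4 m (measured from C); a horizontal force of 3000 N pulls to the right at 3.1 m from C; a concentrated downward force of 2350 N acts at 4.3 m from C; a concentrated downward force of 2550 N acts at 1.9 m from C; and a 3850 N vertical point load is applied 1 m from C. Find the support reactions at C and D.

C_x = -3000 N, C_y = 8885 N, D_y = 6599 N

Resultant of the distributed load: 1772.2 × 3.8 = 6734.36 N at 2.5 m from C.
ΣM about C: D_y·5.4 − (1772.2·3.8)·2.5 − 2350·4.3 − 2550·1.9 − 3850·1 = 0 → D_y = 35635.9/5.4 = 6599.24 ≈ 6599 N.
ΣF_y = 0: C_y + 6599.24 − 1772.2·3.8 − 2350 − 2550 − 3850 = 0 → C_y = 8885 N.
ΣF_x = 0: C_x + 3000 = 0 → C_x = -3000 N.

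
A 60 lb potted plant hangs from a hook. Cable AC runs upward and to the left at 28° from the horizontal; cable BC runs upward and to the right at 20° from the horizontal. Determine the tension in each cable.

T_AC = 75.87 lb, T_BC = 71.29 lb

ΣF_x = 0: −T_AC·cos28° + T_BC·cos20° = 0 → T_BC = 0.939613·T_AC.
ΣF_y = 0: T_AC·sin28° + T_BC·sin20° = 60.
Substitute: T_AC·(0.469472 + 0.939613·0.34202) = 60 → T_AC = 75.8688 ≈ 75.87 lb.
Then T_BC = 0.939613 × 75.8688 = 71.29 lb.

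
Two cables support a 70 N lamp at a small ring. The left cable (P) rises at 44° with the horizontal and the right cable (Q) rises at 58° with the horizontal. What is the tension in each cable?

T_P = 37.92 N, T_Q = 51.48 N

ΣF_x = 0: −T_P·cos44° + T_Q·cos58° = 0 → T_Q = 1.35745·T_P.
ΣF_y = 0: T_P·sin44° + T_Q·sin58° = 70.
Substitute: T_P·(0.694658 + 1.35745·0.848048) = 70 → T_P = 37.9231 ≈ 37.92 N.
Then T_Q = 1.35745 × 37.9231 = 51.48 N.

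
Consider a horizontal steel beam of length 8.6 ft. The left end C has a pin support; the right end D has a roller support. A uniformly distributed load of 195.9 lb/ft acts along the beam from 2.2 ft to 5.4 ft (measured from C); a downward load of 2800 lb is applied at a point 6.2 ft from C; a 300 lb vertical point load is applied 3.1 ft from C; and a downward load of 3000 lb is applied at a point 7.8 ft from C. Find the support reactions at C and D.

C_x = 0, C_y = 1602 lb, D_y = 5125 lb

Resultant of the distributed load: 195.9 × 3.2 = 626.88 lb at 3.8 ft from C.
Taking moments about C: D_y·8.6 − (195.9·3.2)·3.8 − 2800·6.2 − 300·3.1 − 3000·7.8 = 0 → D_y = 44072.144/8.6 = 5124.67 ≈ 5125 lb.
ΣF_y = 0: C_y + 5124.67 − 195.9·3.2 − 2800 − 300 − 3000 = 0 → C_y = 1602 lb.
ΣF_x = 0: no horizontal applied forces, so C_x = 0.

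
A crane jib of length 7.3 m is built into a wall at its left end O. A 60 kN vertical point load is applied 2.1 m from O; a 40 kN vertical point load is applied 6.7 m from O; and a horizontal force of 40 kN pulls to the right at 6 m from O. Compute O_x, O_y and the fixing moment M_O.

O_x = -40.00 kN, O_y = 100.0 kN, M_O = 394.0 kN·m

ΣF_x = 0: O_x + 40 = 0 → O_x = -40.00 kN.
ΣF_y = 0: O_y − 60 − 40 = 0 → O_y = 100.0 kN.
ΣM about O: M_O − 60·2.1 − 40·6.7 = 0 → M_O = 394.0 kN·m.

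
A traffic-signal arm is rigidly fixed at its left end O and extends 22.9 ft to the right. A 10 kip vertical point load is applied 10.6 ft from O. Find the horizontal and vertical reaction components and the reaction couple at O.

ΣF_x = 0: O_x = 0.
ΣF_y = 0: O_y − 10 = 0 → O_y = 10.00 kip.
ΣM about O: M_O − 10·10.6 = 0 → M_O = 106.0 kip·ft.

O_x = 0, O_y = 10.00 kip, M_O = 106.0 kip·ft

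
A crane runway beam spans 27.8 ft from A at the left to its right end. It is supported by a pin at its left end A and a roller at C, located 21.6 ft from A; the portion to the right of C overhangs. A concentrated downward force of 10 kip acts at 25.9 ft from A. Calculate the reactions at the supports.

A_x = 0, A_y = -1.991 kip, C_y = 11.99 kip

ΣM about A: C_y·21.6 − 10·25.9 = 0 → C_y = 259/21.6 = 11.9907 ≈ 11.99 kip.
ΣF_y = 0: A_y + 11.9907 − 10 = 0 → A_y = -1.991 kip.
ΣF_x = 0: no horizontal applied forces, so A_x = 0.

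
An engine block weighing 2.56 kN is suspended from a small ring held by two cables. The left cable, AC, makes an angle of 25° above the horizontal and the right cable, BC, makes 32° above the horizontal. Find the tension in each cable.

T_AC = 2.589 kN, T_BC = 2.766 kN

ΣF_x = 0: −T_AC·cos25° + T_BC·cos32° = 0 → T_BC = 1.0687·T_AC.
ΣF_y = 0: T_AC·sin25° + T_BC·sin32° = 2.56.
Substitute: T_AC·(0.422618 + 1.0687·0.529919) = 2.56 → T_AC = 2.58862 ≈ 2.589 kN.
Then T_BC = 1.0687 × 2.58862 = 2.766 kN.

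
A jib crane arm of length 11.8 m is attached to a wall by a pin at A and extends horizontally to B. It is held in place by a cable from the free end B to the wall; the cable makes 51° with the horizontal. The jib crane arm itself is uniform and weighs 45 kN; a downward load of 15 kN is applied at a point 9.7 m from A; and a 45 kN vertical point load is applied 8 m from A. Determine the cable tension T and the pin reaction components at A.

T = 84.08 kN, A_x = 52.91 kN, A_y = 39.66 kN

ΣM about A: T·sin51°·11.8 − 45·5.9 − 15·9.7 − 45·8 = 0 → T = 771/(11.8·0.777146) = 84.0756 ≈ 84.08 kN.
ΣF_x = 0: A_x − T·cos51° = 0 → A_x = 84.0756 × 0.62932 = 52.91 kN.
ΣF_y = 0: A_y + T·sin51° − 45 − 15 − 45 = 0 → A_y = 105 − 84.0756 × 0.777146 = 39.66 kN.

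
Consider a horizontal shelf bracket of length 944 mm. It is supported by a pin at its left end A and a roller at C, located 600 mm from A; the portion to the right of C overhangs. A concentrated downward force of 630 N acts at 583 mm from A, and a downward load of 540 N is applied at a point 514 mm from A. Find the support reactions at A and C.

Moments about A: C_y·600 − 630·583 − 540·514 = 0 → C_y = 644850/600 = 1074.75 ≈ 1075 N.
ΣF_y = 0: A_y + 1074.75 − 630 − 540 = 0 → A_y = 95.25 N.
ΣF_x = 0: no horizontal applied forces, so A_x = 0.

A_x = 0, A_y = 95.25 N, C_y = 1075 N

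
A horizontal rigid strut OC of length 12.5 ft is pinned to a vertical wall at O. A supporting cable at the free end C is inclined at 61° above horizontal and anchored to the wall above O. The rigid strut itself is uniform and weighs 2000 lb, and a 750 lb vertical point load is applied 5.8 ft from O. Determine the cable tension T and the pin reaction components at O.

ΣM about O: T·sin61°·12.5 − 2000·6.25 − 750·5.8 = 0 → T = 16850/(12.5·0.87462) = 1541.24 ≈ 1541 lb.
ΣF_x = 0: O_x − T·cos61° = 0 → O_x = 1541.24 × 0.48481 = 747.2 lb.
ΣF_y = 0: O_y + T·sin61° − 2000 − 750 = 0 → O_y = 2750 − 1541.24 × 0.87462 = 1402 lb.

T = 1541 lb, O_x = 747.2 lb, O_y = 1402 lb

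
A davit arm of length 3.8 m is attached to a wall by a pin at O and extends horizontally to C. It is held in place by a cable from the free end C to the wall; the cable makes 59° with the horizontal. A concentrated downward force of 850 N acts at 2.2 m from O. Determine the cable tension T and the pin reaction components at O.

T = 574.1 N, O_x = 295.7 N, O_y = 357.9 N

ΣM about O: T·sin59°·3.8 − 850·2.2 = 0 → T = 1870/(3.8·0.857167) = 574.107 ≈ 574.1 N.
ΣF_x = 0: O_x − T·cos59° = 0 → O_x = 574.107 × 0.515038 = 295.7 N.
ΣF_y = 0: O_y + T·sin59° − 850 = 0 → O_y = 850 − 574.107 × 0.857167 = 357.9 N.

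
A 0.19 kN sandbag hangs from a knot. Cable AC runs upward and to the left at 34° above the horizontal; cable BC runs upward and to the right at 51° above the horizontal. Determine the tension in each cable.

ΣF_x = 0: −T_AC·cos34° + T_BC·cos51° = 0 → T_BC = 1.31735·T_AC.
ΣF_y = 0: T_AC·sin34° + T_BC·sin51° = 0.19.
Substitute: T_AC·(0.559193 + 1.31735·0.777146) = 0.19 → T_AC = 0.120028 ≈ 0.1200 kN.
Then T_BC = 1.31735 × 0.120028 = 0.1581 kN.

T_AC = 0.1200 kN, T_BC = 0.1581 kN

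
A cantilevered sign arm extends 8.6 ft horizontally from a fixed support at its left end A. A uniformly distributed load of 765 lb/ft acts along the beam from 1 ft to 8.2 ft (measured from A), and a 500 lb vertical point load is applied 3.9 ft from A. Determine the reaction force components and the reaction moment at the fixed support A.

Resultant of the distributed load: 765 × 7.2 = 5508 lb at 4.6 ft from A.
ΣF_x = 0: A_x = 0.
ΣF_y = 0: A_y − 765·7.2 − 500 = 0 → A_y = 6008 lb.
ΣM about A: M_A − (765·7.2)·4.6 − 500·3.9 = 0 → M_A = 27290 lb·ft.

A_x = 0, A_y = 6008 lb, M_A = 27290 lb·ft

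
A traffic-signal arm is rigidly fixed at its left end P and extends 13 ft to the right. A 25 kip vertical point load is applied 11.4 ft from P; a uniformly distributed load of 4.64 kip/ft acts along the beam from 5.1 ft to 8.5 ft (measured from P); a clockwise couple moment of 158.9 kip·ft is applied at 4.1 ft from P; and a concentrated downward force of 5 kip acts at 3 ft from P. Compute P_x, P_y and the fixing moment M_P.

P_x = 0, P_y = 45.78 kip, M_P = 566.2 kip·ft

Resultant of the distributed load: 4.64 × 3.4 = 15.776 kip at 6.8 ft from P.
ΣF_x = 0: P_x = 0.
ΣF_y = 0: P_y − 25 − 4.64·3.4 − 5 = 0 → P_y = 45.78 kip.
ΣM about P: M_P − 25·11.4 − (4.64·3.4)·6.8 − 158.9 − 5·3 = 0 → M_P = 566.2 kip·ft.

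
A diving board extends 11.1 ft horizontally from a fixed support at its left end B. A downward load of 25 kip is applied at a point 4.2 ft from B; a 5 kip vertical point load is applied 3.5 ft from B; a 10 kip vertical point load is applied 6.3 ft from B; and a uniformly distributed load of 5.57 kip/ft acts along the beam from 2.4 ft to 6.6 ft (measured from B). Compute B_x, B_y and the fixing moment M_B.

B_x = 0, B_y = 63.39 kip, M_B = 290.8 kip·ft

Resultant of the distributed load: 5.57 × 4.2 = 23.394 kip at 4.5 ft from B.
ΣF_x = 0: B_x = 0.
ΣF_y = 0: B_y − 25 − 5 − 10 − 5.57·4.2 = 0 → B_y = 63.39 kip.
ΣM about B: M_B − 25·4.2 − 5·3.5 − 10·6.3 − (5.57·4.2)·4.5 = 0 → M_B = 290.8 kip·ft.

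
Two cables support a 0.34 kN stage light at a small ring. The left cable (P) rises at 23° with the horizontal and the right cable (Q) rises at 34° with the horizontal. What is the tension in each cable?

T_P = 0.3361 kN, T_Q = 0.3732 kN

ΣF_x = 0: −T_P·cos23° + T_Q·cos34° = 0 → T_Q = 1.11033·T_P.
ΣF_y = 0: T_P·sin23° + T_Q·sin34° = 0.34.
Substitute: T_P·(0.390731 + 1.11033·0.559193) = 0.34 → T_P = 0.336095 ≈ 0.3361 kN.
Then T_Q = 1.11033 × 0.336095 = 0.3732 kN.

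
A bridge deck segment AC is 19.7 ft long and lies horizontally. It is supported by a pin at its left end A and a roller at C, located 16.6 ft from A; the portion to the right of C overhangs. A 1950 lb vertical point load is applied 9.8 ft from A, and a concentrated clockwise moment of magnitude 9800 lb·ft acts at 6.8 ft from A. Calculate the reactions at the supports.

Taking moments about A: C_y·16.6 − 1950·9.8 − 9800 = 0 → C_y = 28910/16.6 = 1741.57 ≈ 1742 lb.
ΣF_y = 0: A_y + 1741.57 − 1950 = 0 → A_y = 208.4 lb.
ΣF_x = 0: no horizontal applied forces, so A_x = 0.

A_x = 0, A_y = 208.4 lb, C_y = 1742 lb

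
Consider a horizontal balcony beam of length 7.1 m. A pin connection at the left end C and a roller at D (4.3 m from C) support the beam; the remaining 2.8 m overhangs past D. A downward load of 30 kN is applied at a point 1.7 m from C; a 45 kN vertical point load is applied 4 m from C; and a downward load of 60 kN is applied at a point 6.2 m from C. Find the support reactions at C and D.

C_x = 0, C_y = -5.233 kN, D_y = 140.2 kN

Taking moments about C: D_y·4.3 − 30·1.7 − 45·4 − 60·6.2 = 0 → D_y = 603/4.3 = 140.233 ≈ 140.2 kN.
ΣF_y = 0: C_y + 140.233 − 30 − 45 − 60 = 0 → C_y = -5.233 kN.
ΣF_x = 0: no horizontal applied forces, so C_x = 0.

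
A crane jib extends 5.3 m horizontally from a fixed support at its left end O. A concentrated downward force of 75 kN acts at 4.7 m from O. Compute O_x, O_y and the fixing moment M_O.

O_x = 0, O_y = 75.00 kN, M_O = 352.5 kN·m

ΣF_x = 0: O_x = 0.
ΣF_y = 0: O_y − 75 = 0 → O_y = 75.00 kN.
ΣM about O: M_O − 75·4.7 = 0 → M_O = 352.5 kN·m.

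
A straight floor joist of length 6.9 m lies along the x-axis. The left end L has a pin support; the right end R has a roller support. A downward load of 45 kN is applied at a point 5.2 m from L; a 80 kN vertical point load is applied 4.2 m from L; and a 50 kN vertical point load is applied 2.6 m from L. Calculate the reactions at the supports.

ΣM about L: R_y·6.9 − 45·5.2 − 80·4.2 − 50·2.6 = 0 → R_y = 700/6.9 = 101.449 ≈ 101.4 kN.
ΣF_y = 0: L_y + 101.449 − 45 − 80 − 50 = 0 → L_y = 73.55 kN.
ΣF_x = 0: no horizontal applied forces, so L_x = 0.

L_x = 0, L_y = 73.55 kN, R_y = 101.4 kN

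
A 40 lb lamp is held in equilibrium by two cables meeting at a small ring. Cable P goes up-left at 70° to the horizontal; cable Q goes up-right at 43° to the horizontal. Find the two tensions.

ΣF_x = 0: −T_P·cos70° + T_Q·cos43° = 0 → T_Q = 0.467654·T_P.
ΣF_y = 0: T_P·sin70° + T_Q·sin43° = 40.
Substitute: T_P·(0.939693 + 0.467654·0.681998) = 40 → T_P = 31.7805 ≈ 31.78 lb.
Then T_Q = 0.467654 × 31.7805 = 14.86 lb.

T_P = 31.78 lb, T_Q = 14.86 lb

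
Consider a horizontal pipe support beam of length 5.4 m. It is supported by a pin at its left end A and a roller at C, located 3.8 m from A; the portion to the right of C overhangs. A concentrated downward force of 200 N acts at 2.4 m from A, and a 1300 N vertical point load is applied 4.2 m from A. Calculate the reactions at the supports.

A_x = 0, A_y = -63.16 N, C_y = 1563 N

ΣM about A: C_y·3.8 − 200·2.4 − 1300·4.2 = 0 → C_y = 5940/3.8 = 1563.16 ≈ 1563 N.
ΣF_y = 0: A_y + 1563.16 − 200 − 1300 = 0 → A_y = -63.16 N.
ΣF_x = 0: no horizontal applied forces, so A_x = 0.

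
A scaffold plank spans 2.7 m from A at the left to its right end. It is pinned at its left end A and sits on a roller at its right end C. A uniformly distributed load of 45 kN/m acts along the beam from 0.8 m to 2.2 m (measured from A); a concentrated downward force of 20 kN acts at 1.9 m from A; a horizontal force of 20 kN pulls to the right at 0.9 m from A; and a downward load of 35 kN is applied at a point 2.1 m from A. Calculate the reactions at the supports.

A_x = -20.00 kN, A_y = 41.70 kN, C_y = 76.30 kN

Resultant of the distributed load: 45 × 1.4 = 63 kN at 1.5 m from A.
Taking moments about A: C_y·2.7 − (45·1.4)·1.5 − 20·1.9 − 35·2.1 = 0 → C_y = 206/2.7 = 76.2963 ≈ 76.30 kN.
ΣF_y = 0: A_y + 76.2963 − 45·1.4 − 20 − 35 = 0 → A_y = 41.70 kN.
ΣF_x = 0: A_x + 20 = 0 → A_x = -20.00 kN.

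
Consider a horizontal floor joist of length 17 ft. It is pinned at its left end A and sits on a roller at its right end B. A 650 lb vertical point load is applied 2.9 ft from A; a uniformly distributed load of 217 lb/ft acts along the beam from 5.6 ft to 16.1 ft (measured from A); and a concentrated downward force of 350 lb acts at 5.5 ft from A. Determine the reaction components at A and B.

A_x = 0, A_y = 1600 lb, B_y = 1678 lb

Resultant of the distributed load: 217 × 10.5 = 2278.5 lb at 10.85 ft from A.
Taking moments about A: B_y·17 − 650·2.9 − (217·10.5)·10.85 − 350·5.5 = 0 → B_y = 28531.725/17 = 1678.34 ≈ 1678 lb.
ΣF_y = 0: A_y + 1678.34 − 650 − 217·10.5 − 350 = 0 → A_y = 1600 lb.
ΣF_x = 0: no horizontal applied forces, so A_x = 0.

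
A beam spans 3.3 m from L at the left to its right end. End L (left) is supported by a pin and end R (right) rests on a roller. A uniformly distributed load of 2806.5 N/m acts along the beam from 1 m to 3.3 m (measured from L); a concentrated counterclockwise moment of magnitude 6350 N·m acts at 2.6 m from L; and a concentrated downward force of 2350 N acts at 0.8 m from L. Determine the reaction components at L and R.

Resultant of the distributed load: 2806.5 × 2.3 = 6454.95 N at 2.15 m from L.
ΣM about L: R_y·3.3 − (2806.5·2.3)·2.15 + 6350 − 2350·0.8 = 0 → R_y = 9408.1425/3.3 = 2850.95 ≈ 2851 N.
ΣF_y = 0: L_y + 2850.95 − 2806.5·2.3 − 2350 = 0 → L_y = 5954 N.
ΣF_x = 0: no horizontal applied forces, so L_x = 0.

L_x = 0, L_y = 5954 N, R_y = 2851 N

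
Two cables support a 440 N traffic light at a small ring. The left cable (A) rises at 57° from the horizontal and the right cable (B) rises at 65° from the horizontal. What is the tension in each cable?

T_A = 219.3 N, T_B = 282.6 N

ΣF_x = 0: −T_A·cos57° + T_B·cos65° = 0 → T_B = 1.28873·T_A.
ΣF_y = 0: T_A·sin57° + T_B·sin65° = 440.
Substitute: T_A·(0.838671 + 1.28873·0.906308) = 440 → T_A = 219.27 ≈ 219.3 N.
Then T_B = 1.28873 × 219.27 = 282.6 N.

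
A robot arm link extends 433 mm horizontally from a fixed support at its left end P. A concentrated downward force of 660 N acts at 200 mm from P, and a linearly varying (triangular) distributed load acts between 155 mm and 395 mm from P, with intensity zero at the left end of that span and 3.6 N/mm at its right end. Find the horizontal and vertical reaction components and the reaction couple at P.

P_x = 0, P_y = 1092 N, M_P = 268100 N·mm

Resultant of the triangular load: ½ × 3.6 × 240 = 432 N, acting at 315 mm from P (one-third of the span from the peak).
ΣF_x = 0: P_x = 0.
ΣF_y = 0: P_y − 660 − ½·3.6·240 = 0 → P_y = 1092 N.
ΣM about P: M_P − 660·200 − (½·3.6·240)·315 = 0 → M_P = 268100 N·mm.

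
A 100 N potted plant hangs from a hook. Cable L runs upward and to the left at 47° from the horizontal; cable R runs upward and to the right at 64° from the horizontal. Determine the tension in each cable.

ΣF_x = 0: −T_L·cos47° + T_R·cos64° = 0 → T_R = 1.55576·T_L.
ΣF_y = 0: T_L·sin47° + T_R·sin64° = 100.
Substitute: T_L·(0.731354 + 1.55576·0.898794) = 100 → T_L = 46.9558 ≈ 46.96 N.
Then T_R = 1.55576 × 46.9558 = 73.05 N.

T_L = 46.96 N, T_R = 73.05 N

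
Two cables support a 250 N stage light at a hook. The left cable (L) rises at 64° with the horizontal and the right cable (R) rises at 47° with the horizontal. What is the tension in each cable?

T_L = 182.6 N, T_R = 117.4 N

ΣF_x = 0: −T_L·cos64° + T_R·cos47° = 0 → T_R = 0.642774·T_L.
ΣF_y = 0: T_L·sin64° + T_R·sin47° = 250.
Substitute: T_L·(0.898794 + 0.642774·0.731354) = 250 → T_L = 182.63 ≈ 182.6 N.
Then T_R = 0.642774 × 182.63 = 117.4 N.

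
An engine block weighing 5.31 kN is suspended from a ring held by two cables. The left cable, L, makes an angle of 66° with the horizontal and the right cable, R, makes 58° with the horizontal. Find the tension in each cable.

ΣF_x = 0: −T_L·cos66° + T_R·cos58° = 0 → T_R = 0.767545·T_L.
ΣF_y = 0: T_L·sin66° + T_R·sin58° = 5.31.
Substitute: T_L·(0.913545 + 0.767545·0.848048) = 5.31 → T_L = 3.39414 ≈ 3.394 kN.
Then T_R = 0.767545 × 3.39414 = 2.605 kN.

T_L = 3.394 kN, T_R = 2.605 kN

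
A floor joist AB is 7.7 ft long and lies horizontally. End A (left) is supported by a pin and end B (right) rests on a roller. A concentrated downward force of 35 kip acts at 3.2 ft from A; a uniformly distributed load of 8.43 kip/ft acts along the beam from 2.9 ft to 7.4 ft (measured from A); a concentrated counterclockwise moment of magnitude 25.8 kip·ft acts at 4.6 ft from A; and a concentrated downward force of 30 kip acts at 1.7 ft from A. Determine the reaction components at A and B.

A_x = 0, A_y = 59.74 kip, B_y = 43.19 kip

Resultant of the distributed load: 8.43 × 4.5 = 37.935 kip at 5.15 ft from A.
Moments about A: B_y·7.7 − 35·3.2 − (8.43·4.5)·5.15 + 25.8 − 30·1.7 = 0 → B_y = 332.56525/7.7 = 43.1903 ≈ 43.19 kip.
ΣF_y = 0: A_y + 43.1903 − 35 − 8.43·4.5 − 30 = 0 → A_y = 59.74 kip.
ΣF_x = 0: no horizontal applied forces, so A_x = 0.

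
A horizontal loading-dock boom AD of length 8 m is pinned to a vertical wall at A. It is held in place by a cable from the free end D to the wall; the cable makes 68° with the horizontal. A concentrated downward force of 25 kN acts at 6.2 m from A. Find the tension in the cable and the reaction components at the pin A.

T = 20.90 kN, A_x = 7.828 kN, A_y = 5.625 kN

ΣM about A: T·sin68°·8 − 25·6.2 = 0 → T = 155/(8·0.927184) = 20.8966 ≈ 20.90 kN.
ΣF_x = 0: A_x − T·cos68° = 0 → A_x = 20.8966 × 0.374607 = 7.828 kN.
ΣF_y = 0: A_y + T·sin68° − 25 = 0 → A_y = 25 − 20.8966 × 0.927184 = 5.625 kN.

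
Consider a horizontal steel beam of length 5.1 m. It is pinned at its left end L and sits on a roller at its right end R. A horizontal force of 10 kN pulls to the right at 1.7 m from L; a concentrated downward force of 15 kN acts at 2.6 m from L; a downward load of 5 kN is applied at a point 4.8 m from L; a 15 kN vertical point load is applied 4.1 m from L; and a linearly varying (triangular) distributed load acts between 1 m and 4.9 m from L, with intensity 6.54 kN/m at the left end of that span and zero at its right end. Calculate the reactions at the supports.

L_x = -10.00 kN, L_y = 17.59 kN, R_y = 30.16 kN

Resultant of the triangular load: ½ × 6.54 × 3.9 = 12.753 kN, acting at 2.3 m from L (one-third of the span from the peak).
ΣM about L: R_y·5.1 − 15·2.6 − 5·4.8 − 15·4.1 − (½·6.54·3.9)·2.3 = 0 → R_y = 153.8319/5.1 = 30.1631 ≈ 30.16 kN.
ΣF_y = 0: L_y + 30.1631 − 15 − 5 − 15 − ½·6.54·3.9 = 0 → L_y = 17.59 kN.
ΣF_x = 0: L_x + 10 = 0 → L_x = -10.00 kN.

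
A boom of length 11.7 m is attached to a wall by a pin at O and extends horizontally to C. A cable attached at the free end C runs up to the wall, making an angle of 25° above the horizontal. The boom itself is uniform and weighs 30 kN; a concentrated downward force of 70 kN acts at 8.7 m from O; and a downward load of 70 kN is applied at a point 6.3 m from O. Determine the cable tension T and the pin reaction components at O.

T = 247.8 kN, O_x = 224.6 kN, O_y = 65.26 kN

ΣM about O: T·sin25°·11.7 − 30·5.85 − 70·8.7 − 70·6.3 = 0 → T = 1225.5/(11.7·0.422618) = 247.845 ≈ 247.8 kN.
ΣF_x = 0: O_x − T·cos25° = 0 → O_x = 247.845 × 0.906308 = 224.6 kN.
ΣF_y = 0: O_y + T·sin25° − 30 − 70 − 70 = 0 → O_y = 170 − 247.845 × 0.422618 = 65.26 kN.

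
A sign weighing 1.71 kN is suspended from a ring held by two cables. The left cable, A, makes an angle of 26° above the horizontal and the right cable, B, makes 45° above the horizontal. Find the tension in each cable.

ΣF_x = 0: −T_A·cos26° + T_B·cos45° = 0 → T_B = 1.27109·T_A.
ΣF_y = 0: T_A·sin26° + T_B·sin45° = 1.71.
Substitute: T_A·(0.438371 + 1.27109·0.707107) = 1.71 → T_A = 1.27882 ≈ 1.279 kN.
Then T_B = 1.27109 × 1.27882 = 1.625 kN.

T_A = 1.279 kN, T_B = 1.625 kN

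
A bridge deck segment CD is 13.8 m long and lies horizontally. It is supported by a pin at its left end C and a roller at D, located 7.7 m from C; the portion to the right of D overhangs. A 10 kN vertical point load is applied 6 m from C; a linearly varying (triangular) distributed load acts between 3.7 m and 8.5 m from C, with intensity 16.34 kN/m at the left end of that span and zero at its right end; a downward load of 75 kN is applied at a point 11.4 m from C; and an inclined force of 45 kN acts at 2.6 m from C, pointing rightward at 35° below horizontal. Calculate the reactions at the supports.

C_x = -36.86 kN, C_y = -4.512 kN, D_y = 154.5 kN

Resultant of the triangular load: ½ × 16.34 × 4.8 = 39.216 kN, acting at 5.3 m from C (one-third of the span from the peak).
Moments about C: D_y·7.7 − 10·6 − (½·16.34·4.8)·5.3 − 75·11.4 − 45·sin35°·2.6 = 0 → D_y = 1189.95/7.7 = 154.539 ≈ 154.5 kN.
ΣF_y = 0: C_y + 154.539 − 10 − ½·16.34·4.8 − 75 − 45·sin35° = 0 → C_y = -4.512 kN.
ΣF_x = 0: C_x + 45·cos35° = 0 → C_x = -36.86 kN.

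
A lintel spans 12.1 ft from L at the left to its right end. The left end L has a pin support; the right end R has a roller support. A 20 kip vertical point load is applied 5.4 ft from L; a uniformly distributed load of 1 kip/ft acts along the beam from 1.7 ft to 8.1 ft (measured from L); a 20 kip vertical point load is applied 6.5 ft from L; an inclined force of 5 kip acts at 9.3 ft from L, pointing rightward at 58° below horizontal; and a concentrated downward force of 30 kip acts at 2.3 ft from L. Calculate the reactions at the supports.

L_x = -2.650 kip, L_y = 49.42 kip, R_y = 31.22 kip

Resultant of the distributed load: 1 × 6.4 = 6.4 kip at 4.9 ft from L.
ΣM about L: R_y·12.1 − 20·5.4 − (1·6.4)·4.9 − 20·6.5 − 5·sin58°·9.3 − 30·2.3 = 0 → R_y = 377.794/12.1 = 31.2226 ≈ 31.22 kip.
ΣF_y = 0: L_y + 31.2226 − 20 − 1·6.4 − 20 − 5·sin58° − 30 = 0 → L_y = 49.42 kip.
ΣF_x = 0: L_x + 5·cos58° = 0 → L_x = -2.650 kip.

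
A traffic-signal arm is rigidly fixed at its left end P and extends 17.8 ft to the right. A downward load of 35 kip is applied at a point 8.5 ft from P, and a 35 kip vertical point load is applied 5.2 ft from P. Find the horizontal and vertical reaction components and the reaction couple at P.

P_x = 0, P_y = 70.00 kip, M_P = 479.5 kip·ft

ΣF_x = 0: P_x = 0.
ΣF_y = 0: P_y − 35 − 35 = 0 → P_y = 70.00 kip.
ΣM about P: M_P − 35·8.5 − 35·5.2 = 0 → M_P = 479.5 kip·ft.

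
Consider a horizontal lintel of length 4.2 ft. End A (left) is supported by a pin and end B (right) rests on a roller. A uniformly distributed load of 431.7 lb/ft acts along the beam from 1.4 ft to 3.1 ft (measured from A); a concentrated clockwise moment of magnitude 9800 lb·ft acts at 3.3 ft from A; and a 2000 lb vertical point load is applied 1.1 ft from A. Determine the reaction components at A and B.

A_x = 0, A_y = -516.4 lb, B_y = 3250 lb

Resultant of the distributed load: 431.7 × 1.7 = 733.89 lb at 2.25 ft from A.
Moments about A: B_y·4.2 − (431.7·1.7)·2.25 − 9800 − 2000·1.1 = 0 → B_y = 13651.2525/4.2 = 3250.3 ≈ 3250 lb.
ΣF_y = 0: A_y + 3250.3 − 431.7·1.7 − 2000 = 0 → A_y = -516.4 lb.
ΣF_x = 0: no horizontal applied forces, so A_x = 0.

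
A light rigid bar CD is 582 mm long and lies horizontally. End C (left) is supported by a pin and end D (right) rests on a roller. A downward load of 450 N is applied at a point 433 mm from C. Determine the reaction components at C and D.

Moments about C: D_y·582 − 450·433 = 0 → D_y = 194850/582 = 334.794 ≈ 334.8 N.
ΣF_y = 0: C_y + 334.794 − 450 = 0 → C_y = 115.2 N.
ΣF_x = 0: no horizontal applied forces, so C_x = 0.

C_x = 0, C_y = 115.2 N, D_y = 334.8 N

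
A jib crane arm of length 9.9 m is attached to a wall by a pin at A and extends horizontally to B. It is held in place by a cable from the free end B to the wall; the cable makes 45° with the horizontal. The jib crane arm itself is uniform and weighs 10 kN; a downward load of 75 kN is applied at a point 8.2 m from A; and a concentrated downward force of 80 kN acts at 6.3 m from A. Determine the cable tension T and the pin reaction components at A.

ΣM about A: T·sin45°·9.9 − 10·4.95 − 75·8.2 − 80·6.3 = 0 → T = 1168.5/(9.9·0.707107) = 166.92 ≈ 166.9 kN.
ΣF_x = 0: A_x − T·cos45° = 0 → A_x = 166.92 × 0.707107 = 118.0 kN.
ΣF_y = 0: A_y + T·sin45° − 10 − 75 − 80 = 0 → A_y = 165 − 166.92 × 0.707107 = 46.97 kN.

T = 166.9 kN, A_x = 118.0 kN, A_y = 46.97 kN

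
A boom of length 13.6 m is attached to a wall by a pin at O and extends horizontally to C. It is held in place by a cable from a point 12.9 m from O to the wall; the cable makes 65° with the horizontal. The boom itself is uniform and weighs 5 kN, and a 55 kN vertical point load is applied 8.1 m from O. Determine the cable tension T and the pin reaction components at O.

ΣM about O: T·sin65°·12.9 − 5·6.8 − 55·8.1 = 0 → T = 479.5/(12.9·0.906308) = 41.0131 ≈ 41.01 kN.
ΣF_x = 0: O_x − T·cos65° = 0 → O_x = 41.0131 × 0.422618 = 17.33 kN.
ΣF_y = 0: O_y + T·sin65° − 5 − 55 = 0 → O_y = 60 − 41.0131 × 0.906308 = 22.83 kN.

T = 41.01 kN, O_x = 17.33 kN, O_y = 22.83 kN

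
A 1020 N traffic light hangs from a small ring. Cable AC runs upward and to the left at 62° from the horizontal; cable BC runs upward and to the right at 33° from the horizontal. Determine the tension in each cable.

T_AC = 858.7 N, T_BC = 480.7 N

ΣF_x = 0: −T_AC·cos62° + T_BC·cos33° = 0 → T_BC = 0.559781·T_AC.
ΣF_y = 0: T_AC·sin62° + T_BC·sin33° = 1020.
Substitute: T_AC·(0.882948 + 0.559781·0.544639) = 1020 → T_AC = 858.711 ≈ 858.7 N.
Then T_BC = 0.559781 × 858.711 = 480.7 N.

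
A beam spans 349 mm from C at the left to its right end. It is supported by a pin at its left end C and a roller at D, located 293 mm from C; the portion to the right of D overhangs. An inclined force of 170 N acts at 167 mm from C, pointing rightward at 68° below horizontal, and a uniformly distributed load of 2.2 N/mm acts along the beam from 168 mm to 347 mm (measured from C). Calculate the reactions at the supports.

Resultant of the distributed load: 2.2 × 179 = 393.8 N at 257.5 mm from C.
Taking moments about C: D_y·293 − 170·sin68°·167 − (2.2·179)·257.5 = 0 → D_y = 127726/293 = 435.925 ≈ 435.9 N.
ΣF_y = 0: C_y + 435.925 − 170·sin68° − 2.2·179 = 0 → C_y = 115.5 N.
ΣF_x = 0: C_x + 170·cos68° = 0 → C_x = -63.68 N.

C_x = -63.68 N, C_y = 115.5 N, D_y = 435.9 N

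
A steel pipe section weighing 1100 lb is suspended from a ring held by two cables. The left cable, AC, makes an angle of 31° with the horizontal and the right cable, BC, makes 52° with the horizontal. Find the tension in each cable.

T_AC = 682.3 lb, T_BC = 950.0 lb

ΣF_x = 0: −T_AC·cos31° + T_BC·cos52° = 0 → T_BC = 1.39227·T_AC.
ΣF_y = 0: T_AC·sin31° + T_BC·sin52° = 1100.
Substitute: T_AC·(0.515038 + 1.39227·0.788011) = 1100 → T_AC = 682.314 ≈ 682.3 lb.
Then T_BC = 1.39227 × 682.314 = 950.0 lb.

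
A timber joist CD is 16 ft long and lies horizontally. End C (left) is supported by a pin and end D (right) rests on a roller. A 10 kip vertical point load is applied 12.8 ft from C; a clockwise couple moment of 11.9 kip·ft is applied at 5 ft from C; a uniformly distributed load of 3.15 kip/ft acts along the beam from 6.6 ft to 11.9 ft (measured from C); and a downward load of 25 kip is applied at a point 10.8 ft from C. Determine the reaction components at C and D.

C_x = 0, C_y = 16.42 kip, D_y = 35.27 kip

Resultant of the distributed load: 3.15 × 5.3 = 16.695 kip at 9.25 ft from C.
Moments about C: D_y·16 − 10·12.8 − 11.9 − (3.15·5.3)·9.25 − 25·10.8 = 0 → D_y = 564.32875/16 = 35.2705 ≈ 35.27 kip.
ΣF_y = 0: C_y + 35.2705 − 10 − 3.15·5.3 − 25 = 0 → C_y = 16.42 kip.
ΣF_x = 0: no horizontal applied forces, so C_x = 0.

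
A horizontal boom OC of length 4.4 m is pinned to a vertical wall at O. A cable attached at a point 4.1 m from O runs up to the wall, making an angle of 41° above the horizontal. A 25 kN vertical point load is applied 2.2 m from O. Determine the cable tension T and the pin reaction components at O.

T = 20.45 kN, O_x = 15.43 kN, O_y = 11.59 kN

ΣM about O: T·sin41°·4.1 − 25·2.2 = 0 → T = 55/(4.1·0.656059) = 20.4473 ≈ 20.45 kN.
ΣF_x = 0: O_x − T·cos41° = 0 → O_x = 20.4473 × 0.75471 = 15.43 kN.
ΣF_y = 0: O_y + T·sin41° − 25 = 0 → O_y = 25 − 20.4473 × 0.656059 = 11.59 kN.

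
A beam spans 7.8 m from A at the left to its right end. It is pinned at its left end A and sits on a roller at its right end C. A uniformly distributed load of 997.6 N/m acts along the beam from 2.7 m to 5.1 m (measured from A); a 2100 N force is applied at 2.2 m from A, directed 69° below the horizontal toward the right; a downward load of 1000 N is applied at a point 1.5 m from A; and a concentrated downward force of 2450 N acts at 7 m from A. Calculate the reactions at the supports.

A_x = -752.6 N, A_y = 3664 N, C_y = 4141 N

Resultant of the distributed load: 997.6 × 2.4 = 2394.24 N at 3.9 m from A.
ΣM about A: C_y·7.8 − (997.6·2.4)·3.9 − 2100·sin69°·2.2 − 1000·1.5 − 2450·7 = 0 → C_y = 32300.7/7.8 = 4141.12 ≈ 4141 N.
ΣF_y = 0: A_y + 4141.12 − 997.6·2.4 − 2100·sin69° − 1000 − 2450 = 0 → A_y = 3664 N.
ΣF_x = 0: A_x + 2100·cos69° = 0 → A_x = -752.6 N.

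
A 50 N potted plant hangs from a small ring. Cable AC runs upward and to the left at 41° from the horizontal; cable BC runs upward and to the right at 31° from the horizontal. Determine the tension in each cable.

ΣF_x = 0: −T_AC·cos41° + T_BC·cos31° = 0 → T_BC = 0.880469·T_AC.
ΣF_y = 0: T_AC·sin41° + T_BC·sin31° = 50.
Substitute: T_AC·(0.656059 + 0.880469·0.515038) = 50 → T_AC = 45.064 ≈ 45.06 N.
Then T_BC = 0.880469 × 45.064 = 39.68 N.

T_AC = 45.06 N, T_BC = 39.68 N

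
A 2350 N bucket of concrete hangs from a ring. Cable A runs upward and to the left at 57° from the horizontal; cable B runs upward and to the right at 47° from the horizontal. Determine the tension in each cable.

ΣF_x = 0: −T_A·cos57° + T_B·cos47° = 0 → T_B = 0.798593·T_A.
ΣF_y = 0: T_A·sin57° + T_B·sin47° = 2350.
Substitute: T_A·(0.838671 + 0.798593·0.731354) = 2350 → T_A = 1651.76 ≈ 1652 N.
Then T_B = 0.798593 × 1651.76 = 1319 N.

T_A = 1652 N, T_B = 1319 N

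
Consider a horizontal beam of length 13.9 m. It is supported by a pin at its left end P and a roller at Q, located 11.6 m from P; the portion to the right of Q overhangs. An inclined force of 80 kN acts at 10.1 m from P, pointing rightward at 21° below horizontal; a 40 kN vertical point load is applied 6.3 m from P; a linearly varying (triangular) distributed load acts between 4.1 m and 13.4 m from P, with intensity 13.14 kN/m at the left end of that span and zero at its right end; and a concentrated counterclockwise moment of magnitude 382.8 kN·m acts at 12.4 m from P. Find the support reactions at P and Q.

P_x = -74.69 kN, P_y = 78.16 kN, Q_y = 51.61 kN

Resultant of the triangular load: ½ × 13.14 × 9.3 = 61.101 kN, acting at 7.2 m from P (one-third of the span from the peak).
Taking moments about P: Q_y·11.6 − 80·sin21°·10.1 − 40·6.3 − (½·13.14·9.3)·7.2 + 382.8 = 0 → Q_y = 598.689/11.6 = 51.6111 ≈ 51.61 kN.
ΣF_y = 0: P_y + 51.6111 − 80·sin21° − 40 − ½·13.14·9.3 = 0 → P_y = 78.16 kN.
ΣF_x = 0: P_x + 80·cos21° = 0 → P_x = -74.69 kN.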